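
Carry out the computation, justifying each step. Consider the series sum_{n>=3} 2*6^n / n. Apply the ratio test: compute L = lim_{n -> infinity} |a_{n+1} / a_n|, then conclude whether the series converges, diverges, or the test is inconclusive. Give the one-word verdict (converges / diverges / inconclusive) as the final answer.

Let a_n denote the general term. Form the ratio a_{n+1}/a_n and simplify:
a_{n+1}/a_n = 6*n/(n + 1)
Take the limit as n -> infinity: L = 6.
Since L = 6 > 1 (or L = infinity), the ratio test implies the series diverges.

diverges


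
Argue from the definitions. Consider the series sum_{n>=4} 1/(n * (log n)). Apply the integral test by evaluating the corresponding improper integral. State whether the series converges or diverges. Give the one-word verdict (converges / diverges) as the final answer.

Let f(x) = 1/(x*log(x)). Then f is positive, continuous, and decreasing on [4, infinity), so the integral test applies.
Compute the improper integral int_{4}^infinity f(x) dx:
  antiderivative F(x) = log(log(x)).
  F(x) = log(log(x)) -> infinity as x -> infinity. The integral diverges, so by the integral test, the series diverges.

diverges


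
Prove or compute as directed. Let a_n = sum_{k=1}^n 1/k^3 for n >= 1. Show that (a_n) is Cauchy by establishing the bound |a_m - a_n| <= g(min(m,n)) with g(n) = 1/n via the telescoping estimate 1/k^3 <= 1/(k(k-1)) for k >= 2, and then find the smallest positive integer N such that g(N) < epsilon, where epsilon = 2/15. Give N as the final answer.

For m > n >= 1: |a_m - a_n| = sum_{k=n+1}^m 1/k^3.
Use 1/k^3 <= 1/(k(k-1)) = 1/(k-1) - 1/k for k >= 2 (which holds since k^3 >= k^2 >= k(k-1) for k >= 2):
sum_{k=n+1}^m 1/k^3 <= sum_{k=n+1}^m (1/(k-1) - 1/k) = 1/n - 1/m <= 1/n.
By symmetry the same bound holds with n,m swapped, so |a_m - a_n| <= 1/min(m,n) = g(min(m,n)). Since g(n) -> 0, (a_n) is Cauchy.
Now solve g(N) < 2/15: 1/N < 2/15 <=> N > 1/(2/15) = 15/2.
The smallest integer strictly greater than 15/2 is N = 8.
Check: g(8) = 1/8 < 2/15; g(7) = 1/7 >= 2/15. So N = 8.

8


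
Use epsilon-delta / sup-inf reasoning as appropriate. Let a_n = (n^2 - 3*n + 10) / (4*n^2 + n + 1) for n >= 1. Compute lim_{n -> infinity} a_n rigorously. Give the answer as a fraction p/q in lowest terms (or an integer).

Divide numerator and denominator by n^2, the highest power:
numerator / n^2 = 1 - 3/n + 10/n^2
denominator / n^2 = 4 + 1/n + n^(-2)
As n -> infinity, all terms of the form c/n^k (k >= 1) tend to 0.
So numerator / n^2 -> 1 and denominator / n^2 -> 4.
Therefore lim a_n = 1/4.

1/4


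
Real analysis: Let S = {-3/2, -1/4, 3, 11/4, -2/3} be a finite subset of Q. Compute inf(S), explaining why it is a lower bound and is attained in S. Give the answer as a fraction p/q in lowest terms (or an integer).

S is finite, so inf(S) = min(S).
Sorted increasing:
-3/2, -2/3, -1/4, 11/4, 3
The extremum is -3/2.
For every x in S, x >= -3/2. And -3/2 is in S, so it is attained.
Therefore inf(S) = -3/2.

-3/2


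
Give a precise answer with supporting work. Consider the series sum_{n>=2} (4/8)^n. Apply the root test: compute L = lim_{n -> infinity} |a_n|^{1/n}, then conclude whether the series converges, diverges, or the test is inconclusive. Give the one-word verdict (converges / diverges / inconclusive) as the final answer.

Let a_n denote the general term. Form |a_n|^(1/n) and simplify:
|a_n|^(1/n) = 1/2
Take the limit as n -> infinity: L = 1/2.
Since L = 1/2 < 1, the root test implies convergence.

converges


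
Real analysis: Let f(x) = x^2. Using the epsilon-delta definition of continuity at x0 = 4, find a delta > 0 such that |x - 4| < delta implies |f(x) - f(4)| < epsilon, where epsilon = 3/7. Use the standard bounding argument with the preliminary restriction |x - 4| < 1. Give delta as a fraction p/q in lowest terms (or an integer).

Factor: |x^2 - (4)^2| = |x - 4| * |x + 4|.
Impose |x - 4| < 1 first. Then |x + 4| = |(x - 4) + 2*(4)| <= |x - 4| + 2*|4| < 1 + 8 = 9.
So |x^2 - (4)^2| < delta * 9.
We need delta * 9 <= 3/7, i.e. delta <= 3/7/9 = 1/21.
Since 1/21 < 1, this is tighter than 1; take delta = 1/21.
So delta = 1/21 works.

1/21


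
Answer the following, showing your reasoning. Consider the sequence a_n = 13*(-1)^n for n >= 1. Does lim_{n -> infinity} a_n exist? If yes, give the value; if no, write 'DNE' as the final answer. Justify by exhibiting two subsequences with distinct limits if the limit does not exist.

Examine the behaviour of a_n along subsequences.
Even-n subsequence a_{2k} = 13 -> 13. Odd-n subsequence a_{2k+1} = -13 -> -13.
Since these two subsequential limits are 13 and -13, distinct, the full sequence cannot converge (a convergent sequence has all subsequences tending to the same limit). So lim a_n does not exist.

DNE


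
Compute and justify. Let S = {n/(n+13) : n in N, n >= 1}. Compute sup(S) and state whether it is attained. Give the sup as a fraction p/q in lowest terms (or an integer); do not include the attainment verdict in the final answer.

Analysis:
- Values: 1/14, 2/15, 3/16, 4/17, ... strictly increasing.
- Minimum is 1/14 (n=1); inf = 1/14 (attained).
- n/(n+13) = 1 - 13/(n+13) -> 1 from below as n -> infinity, and never equals 1.
- So sup = 1 (not attained).
Conclusion: sup(S) = 1, not attained in S.

1


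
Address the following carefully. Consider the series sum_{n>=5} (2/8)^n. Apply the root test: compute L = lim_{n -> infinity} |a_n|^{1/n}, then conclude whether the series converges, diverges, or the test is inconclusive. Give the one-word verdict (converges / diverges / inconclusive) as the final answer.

Let a_n denote the general term. Form |a_n|^(1/n) and simplify:
|a_n|^(1/n) = 1/4
Take the limit as n -> infinity: L = 1/4.
Since L = 1/4 < 1, the root test implies convergence.

converges


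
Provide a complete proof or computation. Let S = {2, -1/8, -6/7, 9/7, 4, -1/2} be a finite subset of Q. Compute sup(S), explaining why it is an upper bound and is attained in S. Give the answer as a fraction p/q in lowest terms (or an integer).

S is finite, so sup(S) = max(S).
Sorted decreasing:
4, 2, 9/7, -1/8, -1/2, -6/7
The extremum is 4.
For every x in S, x <= 4. And 4 is in S, so it is attained.
Therefore sup(S) = 4.

4


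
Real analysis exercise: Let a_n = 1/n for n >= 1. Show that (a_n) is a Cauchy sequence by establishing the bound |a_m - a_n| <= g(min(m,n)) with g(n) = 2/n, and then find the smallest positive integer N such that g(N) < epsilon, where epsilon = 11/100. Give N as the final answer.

For any m, n >= 1, by the triangle inequality:
|a_m - a_n| = |1/m - 1/n| <= 1/m + 1/n <= 2/min(m,n).
So g(n) = 2/n bounds the Cauchy difference. Since g(n) -> 0, (a_n) is Cauchy.
Now solve g(N) < 11/100: 2/N < 11/100 <=> N > 2 / (11/100) = 200/11.
The smallest integer strictly greater than 200/11 is N = 19.
Check: g(19) = 2/19 = 2/19 < 11/100; g(18) = 1/9 >= 11/100. So N = 19.

19


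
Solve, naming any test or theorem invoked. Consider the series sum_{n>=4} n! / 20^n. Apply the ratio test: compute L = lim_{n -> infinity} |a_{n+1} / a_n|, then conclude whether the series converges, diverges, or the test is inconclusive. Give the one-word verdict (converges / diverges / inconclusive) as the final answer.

Let a_n denote the general term. Form the ratio a_{n+1}/a_n and simplify:
a_{n+1}/a_n = n/20 + 1/20
Take the limit as n -> infinity: L = infinity.
Since L = infinity > 1 (or L = infinity), the ratio test implies the series diverges.

diverges


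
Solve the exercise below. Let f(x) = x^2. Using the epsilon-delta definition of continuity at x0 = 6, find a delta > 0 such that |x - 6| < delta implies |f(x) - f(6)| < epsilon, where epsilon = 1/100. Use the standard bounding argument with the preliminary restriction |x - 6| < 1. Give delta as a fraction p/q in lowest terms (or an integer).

Factor: |x^2 - (6)^2| = |x - 6| * |x + 6|.
Impose |x - 6| < 1 first. Then |x + 6| = |(x - 6) + 2*(6)| <= |x - 6| + 2*|6| < 1 + 12 = 13.
So |x^2 - (6)^2| < delta * 13.
We need delta * 13 <= 1/100, i.e. delta <= 1/100/13 = 1/1300.
Since 1/1300 < 1, this is tighter than 1; take delta = 1/1300.
So delta = 1/1300 works.

1/1300


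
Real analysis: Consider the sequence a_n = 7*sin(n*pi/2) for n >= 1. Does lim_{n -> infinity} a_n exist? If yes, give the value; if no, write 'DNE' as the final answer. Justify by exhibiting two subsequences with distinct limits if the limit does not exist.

Examine the behaviour of a_n along subsequences.
a_{4k+1} = 7*sin(pi/2 + 2k*pi) = 7 -> 7. a_{4k+3} = 7*sin(3pi/2 + 2k*pi) = -7 -> -7.
Since these two subsequential limits are 7 and -7, distinct, the full sequence cannot converge (a convergent sequence has all subsequences tending to the same limit). So lim a_n does not exist.

DNE


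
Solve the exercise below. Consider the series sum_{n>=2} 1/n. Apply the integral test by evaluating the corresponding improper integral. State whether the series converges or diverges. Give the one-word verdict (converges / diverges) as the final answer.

Let f(x) = 1/x. Then f is positive, continuous, and decreasing on [2, infinity), so the integral test applies.
Compute the improper integral int_{2}^infinity f(x) dx:
  antiderivative F(x) = log(x).
  As x -> infinity, log(x) -> infinity.
  So int = infinity - log(2) = infinity. By the integral test, the series diverges.

diverges


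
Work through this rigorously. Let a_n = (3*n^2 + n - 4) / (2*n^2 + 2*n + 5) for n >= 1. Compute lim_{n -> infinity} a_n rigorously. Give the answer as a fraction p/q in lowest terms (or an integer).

Divide numerator and denominator by n^2, the highest power:
numerator / n^2 = 3 + 1/n - 4/n^2
denominator / n^2 = 2 + 2/n + 5/n^2
As n -> infinity, all terms of the form c/n^k (k >= 1) tend to 0.
So numerator / n^2 -> 3 and denominator / n^2 -> 2.
Therefore lim a_n = 3/2.

3/2


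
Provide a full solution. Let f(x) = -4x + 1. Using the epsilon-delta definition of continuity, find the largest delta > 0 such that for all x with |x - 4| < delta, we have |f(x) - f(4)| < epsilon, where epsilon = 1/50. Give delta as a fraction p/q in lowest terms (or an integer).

We compute f(4) = -4*(4) + 1 = -15.
|f(x) - f(4)| = |-4x + 1 - (-15)| = |-4(x - 4)| = 4|x - 4|.
We need 4|x - 4| < 1/50, i.e. |x - 4| < 1/50 / 4 = 1/200.
So any delta <= 1/200 works. Conversely, if delta > 1/200, then x = 4 + 1/200 satisfies |x - 4| = 1/200 < delta but |f(x) - f(4)| = 4 * 1/200 = 1/50, which is not < 1/50; so no larger delta works.
Hence the largest such delta is 1/200.

1/200


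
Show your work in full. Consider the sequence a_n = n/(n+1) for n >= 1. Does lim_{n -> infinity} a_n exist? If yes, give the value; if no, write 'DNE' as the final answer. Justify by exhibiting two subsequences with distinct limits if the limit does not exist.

Examine the behaviour of a_n along subsequences.
Even-n subsequence a_{2k} = (2k)/(2k+1) -> 1. Odd-n subsequence a_{2k+1} = (2k+1)/(2k+2) -> 1. Both tend to 1, which suggests the limit is 1; verify directly.
|a_n - 1| = |n - (n+1)| / (n+1) = 1/(n+1) < 1/n for every n >= 1.
Given epsilon > 0, choose a positive integer N > 1/epsilon. Then for all n >= N, |a_n - 1| < 1/n <= 1/N < epsilon.
So by the definition of the limit, lim a_n exists and equals 1.

1


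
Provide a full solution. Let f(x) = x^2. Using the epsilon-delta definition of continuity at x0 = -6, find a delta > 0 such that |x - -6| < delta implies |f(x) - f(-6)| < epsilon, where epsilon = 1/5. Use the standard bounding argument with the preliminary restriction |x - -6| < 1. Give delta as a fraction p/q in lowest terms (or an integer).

Factor: |x^2 - (-6)^2| = |x - -6| * |x + -6|.
Impose |x - -6| < 1 first. Then |x + -6| = |(x - -6) + 2*(-6)| <= |x - -6| + 2*|-6| < 1 + 12 = 13.
So |x^2 - (-6)^2| < delta * 13.
We need delta * 13 <= 1/5, i.e. delta <= 1/5/13 = 1/65.
Since 1/65 < 1, this is tighter than 1; take delta = 1/65.
So delta = 1/65 works.

1/65


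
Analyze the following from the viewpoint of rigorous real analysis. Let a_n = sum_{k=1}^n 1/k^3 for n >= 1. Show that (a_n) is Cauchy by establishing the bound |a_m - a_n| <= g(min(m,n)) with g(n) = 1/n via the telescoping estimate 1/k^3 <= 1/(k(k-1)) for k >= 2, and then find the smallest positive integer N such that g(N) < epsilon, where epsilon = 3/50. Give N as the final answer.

For m > n >= 1: |a_m - a_n| = sum_{k=n+1}^m 1/k^3.
Use 1/k^3 <= 1/(k(k-1)) = 1/(k-1) - 1/k for k >= 2 (which holds since k^3 >= k^2 >= k(k-1) for k >= 2):
sum_{k=n+1}^m 1/k^3 <= sum_{k=n+1}^m (1/(k-1) - 1/k) = 1/n - 1/m <= 1/n.
By symmetry the same bound holds with n,m swapped, so |a_m - a_n| <= 1/min(m,n) = g(min(m,n)). Since g(n) -> 0, (a_n) is Cauchy.
Now solve g(N) < 3/50: 1/N < 3/50 <=> N > 1/(3/50) = 50/3.
The smallest integer strictly greater than 50/3 is N = 17.
Check: g(17) = 1/17 < 3/50; g(16) = 1/16 >= 3/50. So N = 17.

17


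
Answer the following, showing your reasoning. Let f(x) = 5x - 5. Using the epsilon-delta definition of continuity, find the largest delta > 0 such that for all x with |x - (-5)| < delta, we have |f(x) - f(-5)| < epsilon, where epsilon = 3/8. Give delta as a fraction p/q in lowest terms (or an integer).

We compute f(-5) = 5*(-5) - 5 = -30.
|f(x) - f(-5)| = |5x - 5 - (-30)| = |5(x - (-5))| = 5|x - (-5)|.
We need 5|x - (-5)| < 3/8, i.e. |x - (-5)| < 3/8 / 5 = 3/40.
So any delta <= 3/40 works. Conversely, if delta > 3/40, then x = -5 + 3/40 satisfies |x - (-5)| = 3/40 < delta but |f(x) - f(-5)| = 5 * 3/40 = 3/8, which is not < 3/8; so no larger delta works.
Hence the largest such delta is 3/40.

3/40


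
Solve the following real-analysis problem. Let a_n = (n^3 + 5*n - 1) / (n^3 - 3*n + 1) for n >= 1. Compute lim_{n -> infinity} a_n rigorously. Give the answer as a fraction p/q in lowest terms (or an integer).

Divide numerator and denominator by n^3, the highest power:
numerator / n^3 = 1 + 5/n^2 - 1/n^3
denominator / n^3 = 1 - 3/n^2 + n^(-3)
As n -> infinity, all terms of the form c/n^k (k >= 1) tend to 0.
So numerator / n^3 -> 1 and denominator / n^3 -> 1.
Therefore lim a_n = 1.

1


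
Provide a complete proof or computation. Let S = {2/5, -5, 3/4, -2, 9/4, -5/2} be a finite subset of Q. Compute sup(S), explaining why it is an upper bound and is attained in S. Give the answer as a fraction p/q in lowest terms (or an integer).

S is finite, so sup(S) = max(S).
Sorted decreasing:
9/4, 3/4, 2/5, -2, -5/2, -5
The extremum is 9/4.
For every x in S, x <= 9/4. And 9/4 is in S, so it is attained.
Therefore sup(S) = 9/4.

9/4


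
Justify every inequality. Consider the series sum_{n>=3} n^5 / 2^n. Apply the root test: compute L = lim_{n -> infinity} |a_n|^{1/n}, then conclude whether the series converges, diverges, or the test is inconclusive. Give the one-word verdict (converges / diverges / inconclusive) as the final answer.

Let a_n denote the general term. Form |a_n|^(1/n) and simplify:
|a_n|^(1/n) = n^(5/n)/2
Take the limit as n -> infinity: L = 1/2.
Since L = 1/2 < 1, the root test implies convergence.

converges


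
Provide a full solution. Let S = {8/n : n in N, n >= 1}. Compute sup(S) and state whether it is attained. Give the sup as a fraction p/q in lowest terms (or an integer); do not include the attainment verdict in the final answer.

Analysis:
- Values: 8, 4, 8/3, 2, ... strictly decreasing.
- The maximum is 8 (n=1); sup = 8 (attained).
- The set is bounded below by 0; 8/n -> 0 so 0 is the greatest lower bound.
- 0 is not in the set, so inf = 0 is not attained.
Conclusion: sup(S) = 8, attained in S.

8


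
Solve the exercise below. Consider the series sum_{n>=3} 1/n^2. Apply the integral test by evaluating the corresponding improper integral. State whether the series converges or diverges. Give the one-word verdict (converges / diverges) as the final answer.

Let f(x) = x^(-2). Then f is positive, continuous, and decreasing on [3, infinity), so the integral test applies.
Compute the improper integral int_{3}^infinity f(x) dx:
  antiderivative F(x) = -1/x.
  As x -> infinity, F(x) -> 0 (since p = 2 > 1).
  So int = F(infinity) - F(3) = 0 - (-1/3) = 1/3.
  Finite, so by the integral test, the series converges.

converges


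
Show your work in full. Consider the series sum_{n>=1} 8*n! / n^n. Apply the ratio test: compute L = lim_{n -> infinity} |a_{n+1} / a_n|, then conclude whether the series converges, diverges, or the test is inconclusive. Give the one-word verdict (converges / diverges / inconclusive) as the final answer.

Let a_n denote the general term. Form the ratio a_{n+1}/a_n and simplify:
a_{n+1}/a_n = (n/(n + 1))^n
Take the limit as n -> infinity: L = exp(-1).
Since L = exp(-1) < 1, the ratio test implies the series converges.

converges


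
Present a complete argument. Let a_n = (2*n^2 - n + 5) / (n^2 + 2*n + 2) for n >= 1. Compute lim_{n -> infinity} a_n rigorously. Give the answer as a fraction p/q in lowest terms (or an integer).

Divide numerator and denominator by n^2, the highest power:
numerator / n^2 = 2 - 1/n + 5/n^2
denominator / n^2 = 1 + 2/n + 2/n^2
As n -> infinity, all terms of the form c/n^k (k >= 1) tend to 0.
So numerator / n^2 -> 2 and denominator / n^2 -> 1.
Therefore lim a_n = 2.

2


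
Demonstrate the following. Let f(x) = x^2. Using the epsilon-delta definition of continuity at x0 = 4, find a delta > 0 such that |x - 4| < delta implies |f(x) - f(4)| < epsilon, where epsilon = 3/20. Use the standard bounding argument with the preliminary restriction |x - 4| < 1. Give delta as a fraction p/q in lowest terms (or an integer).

Factor: |x^2 - (4)^2| = |x - 4| * |x + 4|.
Impose |x - 4| < 1 first. Then |x + 4| = |(x - 4) + 2*(4)| <= |x - 4| + 2*|4| < 1 + 8 = 9.
So |x^2 - (4)^2| < delta * 9.
We need delta * 9 <= 3/20, i.e. delta <= 3/20/9 = 1/60.
Since 1/60 < 1, this is tighter than 1; take delta = 1/60.
So delta = 1/60 works.

1/60


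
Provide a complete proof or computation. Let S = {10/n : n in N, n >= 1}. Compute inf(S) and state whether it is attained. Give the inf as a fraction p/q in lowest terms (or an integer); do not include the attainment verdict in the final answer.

Analysis:
- Values: 10, 5, 10/3, 5/2, ... strictly decreasing.
- The maximum is 10 (n=1); sup = 10 (attained).
- The set is bounded below by 0; 10/n -> 0 so 0 is the greatest lower bound.
- 0 is not in the set, so inf = 0 is not attained.
Conclusion: inf(S) = 0, not attained in S.

0


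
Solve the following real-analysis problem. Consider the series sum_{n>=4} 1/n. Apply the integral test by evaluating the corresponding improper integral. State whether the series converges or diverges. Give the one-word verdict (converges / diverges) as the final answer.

Let f(x) = 1/x. Then f is positive, continuous, and decreasing on [4, infinity), so the integral test applies.
Compute the improper integral int_{4}^infinity f(x) dx:
  antiderivative F(x) = log(x).
  As x -> infinity, log(x) -> infinity.
  So int = infinity - log(4) = infinity. By the integral test, the series diverges.

diverges


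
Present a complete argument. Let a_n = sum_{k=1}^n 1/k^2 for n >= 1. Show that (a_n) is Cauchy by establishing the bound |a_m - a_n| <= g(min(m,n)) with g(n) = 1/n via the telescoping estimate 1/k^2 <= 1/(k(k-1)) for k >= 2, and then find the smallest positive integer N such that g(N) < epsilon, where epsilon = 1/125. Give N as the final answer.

For m > n >= 1: |a_m - a_n| = sum_{k=n+1}^m 1/k^2.
Use 1/k^2 <= 1/(k(k-1)) = 1/(k-1) - 1/k for k >= 2:
sum_{k=n+1}^m 1/k^2 <= sum_{k=n+1}^m (1/(k-1) - 1/k) = 1/n - 1/m <= 1/n.
By symmetry the same bound holds with n,m swapped, so |a_m - a_n| <= 1/min(m,n) = g(min(m,n)). Since g(n) -> 0, (a_n) is Cauchy.
Now solve g(N) < 1/125: 1/N < 1/125 <=> N > 1/(1/125) = 125.
The smallest integer strictly greater than 125 is N = 126.
Check: g(126) = 1/126 < 1/125; g(125) = 1/125 >= 1/125. So N = 126.

126


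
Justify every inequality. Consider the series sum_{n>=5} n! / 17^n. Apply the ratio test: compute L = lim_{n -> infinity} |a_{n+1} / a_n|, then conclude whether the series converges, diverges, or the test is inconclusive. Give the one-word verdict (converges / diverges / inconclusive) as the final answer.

Let a_n denote the general term. Form the ratio a_{n+1}/a_n and simplify:
a_{n+1}/a_n = n/17 + 1/17
Take the limit as n -> infinity: L = infinity.
Since L = infinity > 1 (or L = infinity), the ratio test implies the series diverges.

diverges


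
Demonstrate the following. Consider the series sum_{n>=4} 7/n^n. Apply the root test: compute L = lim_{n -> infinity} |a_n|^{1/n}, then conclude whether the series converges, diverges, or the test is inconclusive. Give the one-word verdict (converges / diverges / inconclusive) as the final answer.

Let a_n denote the general term. Form |a_n|^(1/n) and simplify:
|a_n|^(1/n) = 7^(1/n)/n
Take the limit as n -> infinity: L = 0.
Since L = 0 < 1, the root test implies convergence.

converges


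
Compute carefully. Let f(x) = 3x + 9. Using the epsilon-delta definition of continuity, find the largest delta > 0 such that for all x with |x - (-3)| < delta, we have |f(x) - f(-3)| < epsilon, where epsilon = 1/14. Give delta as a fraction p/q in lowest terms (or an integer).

We compute f(-3) = 3*(-3) + 9 = 0.
|f(x) - f(-3)| = |3x + 9 - (0)| = |3(x - (-3))| = 3|x - (-3)|.
We need 3|x - (-3)| < 1/14, i.e. |x - (-3)| < 1/14 / 3 = 1/42.
So any delta <= 1/42 works. Conversely, if delta > 1/42, then x = -3 + 1/42 satisfies |x - (-3)| = 1/42 < delta but |f(x) - f(-3)| = 3 * 1/42 = 1/14, which is not < 1/14; so no larger delta works.
Hence the largest such delta is 1/42.

1/42


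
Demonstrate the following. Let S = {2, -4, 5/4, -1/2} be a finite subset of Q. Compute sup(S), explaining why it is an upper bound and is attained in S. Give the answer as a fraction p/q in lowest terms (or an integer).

S is finite, so sup(S) = max(S).
Sorted decreasing:
2, 5/4, -1/2, -4
The extremum is 2.
For every x in S, x <= 2. And 2 is in S, so it is attained.
Therefore sup(S) = 2.

2


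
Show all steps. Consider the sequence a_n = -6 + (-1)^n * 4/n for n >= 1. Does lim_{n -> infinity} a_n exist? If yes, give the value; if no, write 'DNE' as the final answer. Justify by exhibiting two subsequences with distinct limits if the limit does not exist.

Examine the behaviour of a_n along subsequences.
Even-n subsequence a_{2k} = -6 + 4/(2k) -> -6. Odd-n subsequence a_{2k+1} = -6 - 4/(2k+1) -> -6. Both tend to -6, which suggests the limit is -6; verify directly.
|a_n - (-6)| = |(-1)^n * 4/n| = 4/n for every n >= 1.
Given epsilon > 0, choose a positive integer N > 4/epsilon. Then for all n >= N, |a_n - (-6)| = 4/n <= 4/N < epsilon.
So by the definition of the limit, lim a_n exists and equals -6.

-6


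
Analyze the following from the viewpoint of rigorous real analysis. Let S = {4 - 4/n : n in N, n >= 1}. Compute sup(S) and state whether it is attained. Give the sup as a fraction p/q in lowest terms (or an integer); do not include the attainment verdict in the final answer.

Analysis:
- Values: 0, 2, 8/3, 3, ... strictly increasing.
- Minimum is 0 (n=1); inf = 0 (attained).
- 4 - 4/n -> 4 from below; sup = 4, not attained.
Conclusion: sup(S) = 4, not attained in S.

4


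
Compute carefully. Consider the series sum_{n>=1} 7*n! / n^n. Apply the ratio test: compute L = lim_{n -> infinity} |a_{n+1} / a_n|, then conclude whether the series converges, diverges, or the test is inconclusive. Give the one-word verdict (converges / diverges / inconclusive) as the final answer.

Let a_n denote the general term. Form the ratio a_{n+1}/a_n and simplify:
a_{n+1}/a_n = (n/(n + 1))^n
Take the limit as n -> infinity: L = exp(-1).
Since L = exp(-1) < 1, the ratio test implies the series converges.

converges


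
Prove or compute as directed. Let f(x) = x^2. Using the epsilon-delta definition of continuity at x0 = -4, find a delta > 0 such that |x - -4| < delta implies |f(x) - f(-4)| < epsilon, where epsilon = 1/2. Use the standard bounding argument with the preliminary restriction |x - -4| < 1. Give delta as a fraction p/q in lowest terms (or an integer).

Factor: |x^2 - (-4)^2| = |x - -4| * |x + -4|.
Impose |x - -4| < 1 first. Then |x + -4| = |(x - -4) + 2*(-4)| <= |x - -4| + 2*|-4| < 1 + 8 = 9.
So |x^2 - (-4)^2| < delta * 9.
We need delta * 9 <= 1/2, i.e. delta <= 1/2/9 = 1/18.
Since 1/18 < 1, this is tighter than 1; take delta = 1/18.
So delta = 1/18 works.

1/18


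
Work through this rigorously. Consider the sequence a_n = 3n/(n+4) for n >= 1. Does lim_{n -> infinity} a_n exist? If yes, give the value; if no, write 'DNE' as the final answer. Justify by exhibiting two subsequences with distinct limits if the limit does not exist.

Examine the behaviour of a_n along subsequences.
Even-n subsequence a_{2k} = 3(2k)/(2k+4) -> 3. Odd-n subsequence a_{2k+1} = 3(2k+1)/(2k+5) -> 3. Both tend to 3, which suggests the limit is 3; verify directly.
|a_n - 3| = |3n - 3(n+4)| / (n+4) = 12/(n+4) < 12/n for every n >= 1.
Given epsilon > 0, choose a positive integer N > 12/epsilon. Then for all n >= N, |a_n - 3| < 12/n <= 12/N < epsilon.
So by the definition of the limit, lim a_n exists and equals 3.

3


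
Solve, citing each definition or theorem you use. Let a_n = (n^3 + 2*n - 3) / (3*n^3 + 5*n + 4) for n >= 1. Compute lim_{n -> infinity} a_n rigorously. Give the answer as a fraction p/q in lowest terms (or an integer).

Divide numerator and denominator by n^3, the highest power:
numerator / n^3 = 1 + 2/n^2 - 3/n^3
denominator / n^3 = 3 + 5/n^2 + 4/n^3
As n -> infinity, all terms of the form c/n^k (k >= 1) tend to 0.
So numerator / n^3 -> 1 and denominator / n^3 -> 3.
Therefore lim a_n = 1/3.

1/3


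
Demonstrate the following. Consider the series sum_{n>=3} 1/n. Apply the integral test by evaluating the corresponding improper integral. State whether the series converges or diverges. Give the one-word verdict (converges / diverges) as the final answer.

Let f(x) = 1/x. Then f is positive, continuous, and decreasing on [3, infinity), so the integral test applies.
Compute the improper integral int_{3}^infinity f(x) dx:
  antiderivative F(x) = log(x).
  As x -> infinity, log(x) -> infinity.
  So int = infinity - log(3) = infinity. By the integral test, the series diverges.

diverges


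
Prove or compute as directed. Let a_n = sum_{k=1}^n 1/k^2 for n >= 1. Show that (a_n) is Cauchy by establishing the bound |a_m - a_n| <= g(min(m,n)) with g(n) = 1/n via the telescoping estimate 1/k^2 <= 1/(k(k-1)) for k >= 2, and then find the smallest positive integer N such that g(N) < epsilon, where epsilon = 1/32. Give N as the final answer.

For m > n >= 1: |a_m - a_n| = sum_{k=n+1}^m 1/k^2.
Use 1/k^2 <= 1/(k(k-1)) = 1/(k-1) - 1/k for k >= 2:
sum_{k=n+1}^m 1/k^2 <= sum_{k=n+1}^m (1/(k-1) - 1/k) = 1/n - 1/m <= 1/n.
By symmetry the same bound holds with n,m swapped, so |a_m - a_n| <= 1/min(m,n) = g(min(m,n)). Since g(n) -> 0, (a_n) is Cauchy.
Now solve g(N) < 1/32: 1/N < 1/32 <=> N > 1/(1/32) = 32.
The smallest integer strictly greater than 32 is N = 33.
Check: g(33) = 1/33 < 1/32; g(32) = 1/32 >= 1/32. So N = 33.

33


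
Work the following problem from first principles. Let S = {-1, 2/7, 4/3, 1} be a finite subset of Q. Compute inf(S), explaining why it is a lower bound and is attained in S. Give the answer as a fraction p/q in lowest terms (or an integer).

S is finite, so inf(S) = min(S).
Sorted increasing:
-1, 2/7, 1, 4/3
The extremum is -1.
For every x in S, x >= -1. And -1 is in S, so it is attained.
Therefore inf(S) = -1.

-1


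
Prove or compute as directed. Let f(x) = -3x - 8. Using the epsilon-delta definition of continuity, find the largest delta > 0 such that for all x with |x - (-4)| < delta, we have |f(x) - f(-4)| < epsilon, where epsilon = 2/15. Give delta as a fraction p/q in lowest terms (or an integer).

We compute f(-4) = -3*(-4) - 8 = 4.
|f(x) - f(-4)| = |-3x - 8 - (4)| = |-3(x - (-4))| = 3|x - (-4)|.
We need 3|x - (-4)| < 2/15, i.e. |x - (-4)| < 2/15 / 3 = 2/45.
So any delta <= 2/45 works. Conversely, if delta > 2/45, then x = -4 + 2/45 satisfies |x - (-4)| = 2/45 < delta but |f(x) - f(-4)| = 3 * 2/45 = 2/15, which is not < 2/15; so no larger delta works.
Hence the largest such delta is 2/45.

2/45


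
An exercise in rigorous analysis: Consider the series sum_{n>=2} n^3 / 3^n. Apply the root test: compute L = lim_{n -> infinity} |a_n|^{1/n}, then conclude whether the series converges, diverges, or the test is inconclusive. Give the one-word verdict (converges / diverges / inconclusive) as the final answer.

Let a_n denote the general term. Form |a_n|^(1/n) and simplify:
|a_n|^(1/n) = n^(3/n)/3
Take the limit as n -> infinity: L = 1/3.
Since L = 1/3 < 1, the root test implies convergence.

converges


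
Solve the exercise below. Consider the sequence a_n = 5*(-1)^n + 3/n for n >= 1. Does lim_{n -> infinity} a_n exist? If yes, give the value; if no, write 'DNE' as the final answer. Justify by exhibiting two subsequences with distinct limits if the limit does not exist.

Examine the behaviour of a_n along subsequences.
a_{2k} = 5 + 3/(2k) -> 5. a_{2k+1} = -5 + 3/(2k+1) -> -5.
Since these two subsequential limits are 5 and -5, distinct, the full sequence cannot converge (a convergent sequence has all subsequences tending to the same limit). So lim a_n does not exist.

DNE


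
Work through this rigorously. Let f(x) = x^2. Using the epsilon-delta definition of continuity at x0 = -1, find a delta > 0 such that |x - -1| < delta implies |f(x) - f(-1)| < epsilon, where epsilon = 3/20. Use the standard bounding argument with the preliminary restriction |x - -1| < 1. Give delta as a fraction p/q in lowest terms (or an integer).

Factor: |x^2 - (-1)^2| = |x - -1| * |x + -1|.
Impose |x - -1| < 1 first. Then |x + -1| = |(x - -1) + 2*(-1)| <= |x - -1| + 2*|-1| < 1 + 2 = 3.
So |x^2 - (-1)^2| < delta * 3.
We need delta * 3 <= 3/20, i.e. delta <= 3/20/3 = 1/20.
Since 1/20 < 1, this is tighter than 1; take delta = 1/20.
So delta = 1/20 works.

1/20


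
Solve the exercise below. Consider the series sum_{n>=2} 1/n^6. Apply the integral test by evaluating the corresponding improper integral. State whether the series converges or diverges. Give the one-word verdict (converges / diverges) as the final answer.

Let f(x) = x^(-6). Then f is positive, continuous, and decreasing on [2, infinity), so the integral test applies.
Compute the improper integral int_{2}^infinity f(x) dx:
  antiderivative F(x) = -1/(5*x^5).
  As x -> infinity, F(x) -> 0 (since p = 6 > 1).
  So int = F(infinity) - F(2) = 0 - (-1/160) = 1/160.
  Finite, so by the integral test, the series converges.

converges


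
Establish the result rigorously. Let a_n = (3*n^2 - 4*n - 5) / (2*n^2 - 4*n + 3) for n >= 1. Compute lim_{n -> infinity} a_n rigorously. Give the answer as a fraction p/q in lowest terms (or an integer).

Divide numerator and denominator by n^2, the highest power:
numerator / n^2 = 3 - 4/n - 5/n^2
denominator / n^2 = 2 - 4/n + 3/n^2
As n -> infinity, all terms of the form c/n^k (k >= 1) tend to 0.
So numerator / n^2 -> 3 and denominator / n^2 -> 2.
Therefore lim a_n = 3/2.

3/2


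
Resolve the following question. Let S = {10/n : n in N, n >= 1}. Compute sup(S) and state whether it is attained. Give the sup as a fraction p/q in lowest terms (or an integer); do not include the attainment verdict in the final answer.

Analysis:
- Values: 10, 5, 10/3, 5/2, ... strictly decreasing.
- The maximum is 10 (n=1); sup = 10 (attained).
- The set is bounded below by 0; 10/n -> 0 so 0 is the greatest lower bound.
- 0 is not in the set, so inf = 0 is not attained.
Conclusion: sup(S) = 10, attained in S.

10


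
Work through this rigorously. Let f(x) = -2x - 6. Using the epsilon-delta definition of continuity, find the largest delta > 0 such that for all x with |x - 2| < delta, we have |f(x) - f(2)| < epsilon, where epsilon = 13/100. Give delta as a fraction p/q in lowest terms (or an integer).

We compute f(2) = -2*(2) - 6 = -10.
|f(x) - f(2)| = |-2x - 6 - (-10)| = |-2(x - 2)| = 2|x - 2|.
We need 2|x - 2| < 13/100, i.e. |x - 2| < 13/100 / 2 = 13/200.
So any delta <= 13/200 works. Conversely, if delta > 13/200, then x = 2 + 13/200 satisfies |x - 2| = 13/200 < delta but |f(x) - f(2)| = 2 * 13/200 = 13/100, which is not < 13/100; so no larger delta works.
Hence the largest such delta is 13/200.

13/200


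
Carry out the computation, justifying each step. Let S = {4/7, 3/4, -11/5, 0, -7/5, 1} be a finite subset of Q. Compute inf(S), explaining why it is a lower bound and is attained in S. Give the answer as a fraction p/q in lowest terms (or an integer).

S is finite, so inf(S) = min(S).
Sorted increasing:
-11/5, -7/5, 0, 4/7, 3/4, 1
The extremum is -11/5.
For every x in S, x >= -11/5. And -11/5 is in S, so it is attained.
Therefore inf(S) = -11/5.

-11/5


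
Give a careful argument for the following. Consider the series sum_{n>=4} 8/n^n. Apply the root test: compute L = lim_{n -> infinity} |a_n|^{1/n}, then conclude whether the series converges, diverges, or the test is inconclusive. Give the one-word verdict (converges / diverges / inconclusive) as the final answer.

Let a_n denote the general term. Form |a_n|^(1/n) and simplify:
|a_n|^(1/n) = 2^(3/n)/n
Take the limit as n -> infinity: L = 0.
Since L = 0 < 1, the root test implies convergence.

converges


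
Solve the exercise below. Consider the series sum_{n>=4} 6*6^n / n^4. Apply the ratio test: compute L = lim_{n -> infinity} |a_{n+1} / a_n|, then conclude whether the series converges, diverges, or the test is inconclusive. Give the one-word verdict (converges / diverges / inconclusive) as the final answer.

Let a_n denote the general term. Form the ratio a_{n+1}/a_n and simplify:
a_{n+1}/a_n = 6*n^4/(n + 1)^4
Take the limit as n -> infinity: L = 6.
Since L = 6 > 1 (or L = infinity), the ratio test implies the series diverges.

diverges


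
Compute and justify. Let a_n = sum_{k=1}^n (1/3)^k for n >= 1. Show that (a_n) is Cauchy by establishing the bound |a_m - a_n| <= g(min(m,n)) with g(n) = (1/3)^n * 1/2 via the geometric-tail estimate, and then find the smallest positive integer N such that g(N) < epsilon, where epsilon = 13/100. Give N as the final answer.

For m > n >= 1: |a_m - a_n| = sum_{k=n+1}^m (1/3)^k < sum_{k=n+1}^infinity (1/3)^k = (1/3)^(n+1) / (1 - 1/3) = (1/3)^n * (1/3) * (3/2) = (1/3)^n * 1/2.
So g(n) = (1/3)^n / 2. Since g(n) -> 0, (a_n) is Cauchy.
Now solve g(N) < 13/100: (1/3)^N / 2 < 13/100 <=> 3^N > 1 / (2 * 13/100) = 50/13.
Check powers of 3: 3^1 = 3 <= 50/13, 3^2 = 9 > 50/13.
So the smallest such N is 2. Check: g(2) = 1/(2 * 9) = 1/18 < 13/100.

2


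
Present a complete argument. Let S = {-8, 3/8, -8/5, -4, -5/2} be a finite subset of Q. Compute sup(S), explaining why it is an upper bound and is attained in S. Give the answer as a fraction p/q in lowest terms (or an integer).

S is finite, so sup(S) = max(S).
Sorted decreasing:
3/8, -8/5, -5/2, -4, -8
The extremum is 3/8.
For every x in S, x <= 3/8. And 3/8 is in S, so it is attained.
Therefore sup(S) = 3/8.

3/8


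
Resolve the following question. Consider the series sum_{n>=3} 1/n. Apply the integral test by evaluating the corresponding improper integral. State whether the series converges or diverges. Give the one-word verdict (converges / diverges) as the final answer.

Let f(x) = 1/x. Then f is positive, continuous, and decreasing on [3, infinity), so the integral test applies.
Compute the improper integral int_{3}^infinity f(x) dx:
  antiderivative F(x) = log(x).
  As x -> infinity, log(x) -> infinity.
  So int = infinity - log(3) = infinity. By the integral test, the series diverges.

diverges


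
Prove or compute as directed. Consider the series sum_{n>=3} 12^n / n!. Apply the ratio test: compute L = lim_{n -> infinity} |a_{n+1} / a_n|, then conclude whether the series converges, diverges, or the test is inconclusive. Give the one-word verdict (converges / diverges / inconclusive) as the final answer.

Let a_n denote the general term. Form the ratio a_{n+1}/a_n and simplify:
a_{n+1}/a_n = 12/(n + 1)
Take the limit as n -> infinity: L = 0.
Since L = 0 < 1, the ratio test implies the series converges.

converges


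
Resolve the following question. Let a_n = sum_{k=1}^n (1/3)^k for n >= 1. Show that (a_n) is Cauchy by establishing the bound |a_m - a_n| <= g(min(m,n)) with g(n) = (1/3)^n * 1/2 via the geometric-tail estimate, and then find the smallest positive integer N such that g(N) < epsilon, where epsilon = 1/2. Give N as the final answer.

For m > n >= 1: |a_m - a_n| = sum_{k=n+1}^m (1/3)^k < sum_{k=n+1}^infinity (1/3)^k = (1/3)^(n+1) / (1 - 1/3) = (1/3)^n * (1/3) * (3/2) = (1/3)^n * 1/2.
So g(n) = (1/3)^n / 2. Since g(n) -> 0, (a_n) is Cauchy.
Now solve g(N) < 1/2: (1/3)^N / 2 < 1/2 <=> 3^N > 1 / (2 * 1/2) = 1.
Check powers of 3: 3^0 = 1 <= 1, 3^1 = 3 > 1.
So the smallest such N is 1. Check: g(1) = 1/(2 * 3) = 1/6 < 1/2.

1


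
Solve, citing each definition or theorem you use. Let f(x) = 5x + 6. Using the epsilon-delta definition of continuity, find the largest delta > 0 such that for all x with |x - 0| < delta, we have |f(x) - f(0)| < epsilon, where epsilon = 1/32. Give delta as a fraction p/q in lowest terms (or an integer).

We compute f(0) = 5*(0) + 6 = 6.
|f(x) - f(0)| = |5x + 6 - (6)| = |5(x - 0)| = 5|x - 0|.
We need 5|x - 0| < 1/32, i.e. |x - 0| < 1/32 / 5 = 1/160.
So any delta <= 1/160 works. Conversely, if delta > 1/160, then x = 0 + 1/160 satisfies |x - 0| = 1/160 < delta but |f(x) - f(0)| = 5 * 1/160 = 1/32, which is not < 1/32; so no larger delta works.
Hence the largest such delta is 1/160.

1/160


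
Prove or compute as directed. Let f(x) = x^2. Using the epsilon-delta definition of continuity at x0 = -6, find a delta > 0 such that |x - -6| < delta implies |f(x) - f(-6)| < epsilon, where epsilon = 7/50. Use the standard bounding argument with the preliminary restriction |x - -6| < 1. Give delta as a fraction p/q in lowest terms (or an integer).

Factor: |x^2 - (-6)^2| = |x - -6| * |x + -6|.
Impose |x - -6| < 1 first. Then |x + -6| = |(x - -6) + 2*(-6)| <= |x - -6| + 2*|-6| < 1 + 12 = 13.
So |x^2 - (-6)^2| < delta * 13.
We need delta * 13 <= 7/50, i.e. delta <= 7/50/13 = 7/650.
Since 7/650 < 1, this is tighter than 1; take delta = 7/650.
So delta = 7/650 works.

7/650


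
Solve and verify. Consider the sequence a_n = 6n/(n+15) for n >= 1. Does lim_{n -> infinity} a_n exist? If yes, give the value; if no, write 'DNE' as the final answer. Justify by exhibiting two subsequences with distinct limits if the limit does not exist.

Examine the behaviour of a_n along subsequences.
Even-n subsequence a_{2k} = 6(2k)/(2k+15) -> 6. Odd-n subsequence a_{2k+1} = 6(2k+1)/(2k+16) -> 6. Both tend to 6, which suggests the limit is 6; verify directly.
|a_n - 6| = |6n - 6(n+15)| / (n+15) = 90/(n+15) < 90/n for every n >= 1.
Given epsilon > 0, choose a positive integer N > 90/epsilon. Then for all n >= N, |a_n - 6| < 90/n <= 90/N < epsilon.
So by the definition of the limit, lim a_n exists and equals 6.

6


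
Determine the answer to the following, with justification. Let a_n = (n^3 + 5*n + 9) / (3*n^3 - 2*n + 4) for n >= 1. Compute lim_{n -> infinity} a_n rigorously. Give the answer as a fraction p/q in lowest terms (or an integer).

Divide numerator and denominator by n^3, the highest power:
numerator / n^3 = 1 + 5/n^2 + 9/n^3
denominator / n^3 = 3 - 2/n^2 + 4/n^3
As n -> infinity, all terms of the form c/n^k (k >= 1) tend to 0.
So numerator / n^3 -> 1 and denominator / n^3 -> 3.
Therefore lim a_n = 1/3.

1/3


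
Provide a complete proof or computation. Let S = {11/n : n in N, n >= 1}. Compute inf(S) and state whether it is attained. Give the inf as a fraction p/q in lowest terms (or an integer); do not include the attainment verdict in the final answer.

Analysis:
- Values: 11, 11/2, 11/3, 11/4, ... strictly decreasing.
- The maximum is 11 (n=1); sup = 11 (attained).
- The set is bounded below by 0; 11/n -> 0 so 0 is the greatest lower bound.
- 0 is not in the set, so inf = 0 is not attained.
Conclusion: inf(S) = 0, not attained in S.

0


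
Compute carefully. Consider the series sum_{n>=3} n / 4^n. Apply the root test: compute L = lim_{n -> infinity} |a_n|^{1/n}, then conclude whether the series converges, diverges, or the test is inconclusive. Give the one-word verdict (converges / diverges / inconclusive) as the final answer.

Let a_n denote the general term. Form |a_n|^(1/n) and simplify:
|a_n|^(1/n) = n^(1/n)/4
Take the limit as n -> infinity: L = 1/4.
Since L = 1/4 < 1, the root test implies convergence.

converges
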